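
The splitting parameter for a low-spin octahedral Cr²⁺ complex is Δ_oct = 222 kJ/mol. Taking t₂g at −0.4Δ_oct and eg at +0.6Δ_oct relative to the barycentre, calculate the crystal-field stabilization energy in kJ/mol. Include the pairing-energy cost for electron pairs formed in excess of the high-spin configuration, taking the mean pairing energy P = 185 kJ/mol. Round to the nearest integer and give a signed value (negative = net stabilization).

-170

Group 6 minus oxidation state +2 gives a d⁴ configuration for Cr²⁺.
The d⁴ electrons fill as t₂g⁴ eg⁰.
Orbital CFSE = 4(-0.4) + 0(0.6) = -1.6Δ_oct = -1.6 × 222 = -355 kJ/mol.
Pairing penalty: 1 pair vs 0 in the high-spin reference → 1 extra × P = 185 kJ/mol.
Combining: -355 + 185 = -170 kJ/mol.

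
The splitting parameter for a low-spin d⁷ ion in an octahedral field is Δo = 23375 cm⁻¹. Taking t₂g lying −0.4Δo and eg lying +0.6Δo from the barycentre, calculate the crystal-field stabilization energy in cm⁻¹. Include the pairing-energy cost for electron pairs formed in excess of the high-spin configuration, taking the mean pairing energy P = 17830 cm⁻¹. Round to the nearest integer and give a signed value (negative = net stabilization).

Electron filling gives t₂g⁶ eg¹.
Orbital CFSE = 6(-0.4) + 1(0.6) = -1.8Δo = -1.8 × 23375 = -42075 cm⁻¹.
Pairing penalty: 3 pairs vs 2 in the high-spin reference → 1 extra × P = 17830 cm⁻¹.
Overall CFSE = -42075 + 17830 = -24245 cm⁻¹.

-24245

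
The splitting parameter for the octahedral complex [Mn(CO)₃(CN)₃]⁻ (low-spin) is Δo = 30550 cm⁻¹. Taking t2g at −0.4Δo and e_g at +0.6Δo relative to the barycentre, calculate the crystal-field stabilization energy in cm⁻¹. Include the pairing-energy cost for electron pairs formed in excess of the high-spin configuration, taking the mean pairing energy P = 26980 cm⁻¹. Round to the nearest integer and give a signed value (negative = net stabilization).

-7140

Ligand charges: 3×(+0) from CO and 3×(-1) from CN⁻ sum to -3; with overall charge -1, Mn is +2.
Group 7 minus oxidation state +2 gives a d⁵ configuration for Mn²⁺.
Electron filling gives t2g^5 e_g^0.
CFSE(orbital) = 5×(-0.4Δo) + 0×(0.6Δo) = -2.0Δo; with Δo = 30550 cm⁻¹ that is -61100 cm⁻¹.
High-spin d⁵ would be t2g^3 e_g^2 with 0 pairs; low-spin has 2, so 2 excess pairs cost +2P = +53960 cm⁻¹.
Net CFSE = -61100 + 53960 = -7140 cm⁻¹.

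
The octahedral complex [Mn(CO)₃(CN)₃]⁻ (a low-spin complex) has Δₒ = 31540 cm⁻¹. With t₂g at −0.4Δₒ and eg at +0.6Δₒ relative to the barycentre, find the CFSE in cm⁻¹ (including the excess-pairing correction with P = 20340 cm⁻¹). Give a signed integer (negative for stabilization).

Ligand charges: 3×(+0) from CO and 3×(-1) from CN⁻ sum to -3; with overall charge -1, Mn is +2.
Mn²⁺: group 7, so d-count = 7 − 2 = 5.
Configuration: t₂g⁵ eg⁰.
Orbital CFSE = 5(-0.4) + 0(0.6) = -2.0Δₒ = -2.0 × 31540 = -63080 cm⁻¹.
High-spin d⁵ would be t₂g³ eg² with 0 pairs; low-spin has 2, so 2 excess pairs cost +2P = +40680 cm⁻¹.
Overall CFSE = -63080 + 40680 = -22400 cm⁻¹.

-22400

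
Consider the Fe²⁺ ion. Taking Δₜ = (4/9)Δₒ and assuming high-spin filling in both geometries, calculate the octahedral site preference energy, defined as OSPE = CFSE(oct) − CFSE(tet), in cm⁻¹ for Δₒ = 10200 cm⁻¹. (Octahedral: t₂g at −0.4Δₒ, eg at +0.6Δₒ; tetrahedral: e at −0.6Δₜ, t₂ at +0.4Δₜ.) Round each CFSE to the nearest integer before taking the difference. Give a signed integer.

Fe sits in group 8; removing 2 electrons leaves Fe²⁺ with 8 − 2 = 6 d electrons.
Octahedral high-spin t2g^4 e_g^2: CFSE = -0.4 × 10200 = -4080 cm⁻¹.
In a tetrahedral site the filling is e^3 t2^3: CFSE(tet) = -0.6Δₜ = -0.6 × (4/9)(10200) = -2720 cm⁻¹.
Subtracting, OSPE = -4080 − (-2720) = -1360 cm⁻¹.

-1360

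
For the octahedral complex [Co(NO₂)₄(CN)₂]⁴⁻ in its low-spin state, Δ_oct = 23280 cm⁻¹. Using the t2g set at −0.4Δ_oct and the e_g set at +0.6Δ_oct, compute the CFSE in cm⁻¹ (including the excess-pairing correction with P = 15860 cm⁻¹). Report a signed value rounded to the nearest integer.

-26044

Ligand charges: 4×(-1) from NO₂⁻ and 2×(-1) from CN⁻ sum to -6; with overall charge -4, Co is +2.
Group 9 minus oxidation state +2 gives a d⁷ configuration for Co²⁺.
Configuration: t2g^6 e_g^1.
The orbital stabilization is -1.8Δ_oct = -1.8 × 23280 = -41904 cm⁻¹.
Pairing penalty: 3 pairs vs 2 in the high-spin reference → 1 extra × P = 15860 cm⁻¹.
Combining: -41904 + 15860 = -26044 cm⁻¹.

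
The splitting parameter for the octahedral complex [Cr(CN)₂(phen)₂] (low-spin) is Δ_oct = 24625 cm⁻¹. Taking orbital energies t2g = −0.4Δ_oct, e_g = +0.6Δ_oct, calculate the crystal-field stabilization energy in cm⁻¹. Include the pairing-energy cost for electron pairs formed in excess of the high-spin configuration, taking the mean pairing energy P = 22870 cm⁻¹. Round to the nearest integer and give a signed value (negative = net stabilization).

-16530

Ligand charges: 2×(-1) from CN⁻ and 2×(+0) from phen sum to -2; with overall charge +0, Cr is +2.
Cr sits in group 6; removing 2 electrons leaves Cr²⁺ with 6 − 2 = 4 d electrons.
Electron filling gives t2g^4 e_g^0.
The orbital stabilization is -1.6Δ_oct = -1.6 × 24625 = -39400 cm⁻¹.
Pairing penalty: 1 pair vs 0 in the high-spin reference → 1 extra × P = 22870 cm⁻¹.
Net CFSE = -39400 + 22870 = -16530 cm⁻¹.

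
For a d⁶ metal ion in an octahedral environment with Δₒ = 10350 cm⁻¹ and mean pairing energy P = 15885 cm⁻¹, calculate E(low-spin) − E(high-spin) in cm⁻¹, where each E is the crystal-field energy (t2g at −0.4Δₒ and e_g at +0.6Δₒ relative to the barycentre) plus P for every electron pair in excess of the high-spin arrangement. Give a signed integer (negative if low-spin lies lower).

High-spin: t2g^4 e_g^2, CFSE = -0.4Δₒ = -4140 cm⁻¹.
Low-spin t2g^6 e_g^0 gives -2.4Δₒ = -24840 cm⁻¹, but forming 2 extra pairs costs 2P = 31770 cm⁻¹, so E(LS) = -24840 + 31770 = 6930 cm⁻¹.
The difference is 6930 − (-4140) = 11070 cm⁻¹, so high-spin lies lower.

11070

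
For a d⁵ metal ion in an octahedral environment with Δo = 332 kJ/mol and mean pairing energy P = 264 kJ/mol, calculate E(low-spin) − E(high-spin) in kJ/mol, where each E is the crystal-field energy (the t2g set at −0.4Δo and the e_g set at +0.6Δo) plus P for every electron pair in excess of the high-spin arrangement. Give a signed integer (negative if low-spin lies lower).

In the high-spin limit (t2g^3 e_g^2) the orbital term is 0.0Δo = 0 kJ/mol, with no excess pairing.
For low-spin the configuration is t2g^5 e_g^0: orbital energy -2.0 × 332 = -664 kJ/mol, and 2 additional pairs relative to high-spin add 528 kJ/mol, giving -136 kJ/mol.
Thus E(LS) − E(HS) = -136 kJ/mol.

-136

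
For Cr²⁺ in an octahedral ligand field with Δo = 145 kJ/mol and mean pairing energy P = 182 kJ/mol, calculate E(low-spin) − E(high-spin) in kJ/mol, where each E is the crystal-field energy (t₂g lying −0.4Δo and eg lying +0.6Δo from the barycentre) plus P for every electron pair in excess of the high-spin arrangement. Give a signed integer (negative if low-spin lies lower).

Cr sits in group 6; removing 2 electrons leaves Cr²⁺ with 6 − 2 = 4 d electrons.
High-spin: t₂g³ eg¹, CFSE = -0.6Δo = -87 kJ/mol.
For low-spin the configuration is t₂g⁴ eg⁰: orbital energy -1.6 × 145 = -232 kJ/mol, and 1 additional pair relative to high-spin adds 182 kJ/mol, giving -50 kJ/mol.
Thus E(LS) − E(HS) = 37 kJ/mol.

37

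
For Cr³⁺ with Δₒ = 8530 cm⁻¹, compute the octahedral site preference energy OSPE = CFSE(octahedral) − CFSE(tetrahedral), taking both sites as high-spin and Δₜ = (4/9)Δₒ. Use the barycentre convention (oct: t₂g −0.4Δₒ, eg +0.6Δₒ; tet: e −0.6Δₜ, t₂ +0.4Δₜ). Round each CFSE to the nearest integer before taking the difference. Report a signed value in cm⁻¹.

-7203

Cr is in group 6, so Cr³⁺ is d³ (6 − 3 = 3).
Octahedral (high-spin): t₂g³ eg⁰, CFSE = 3(−0.4) + 0(+0.6) = -1.2Δₒ = -1.2 × 8530 = -10236 cm⁻¹.
Tetrahedral e² t₂¹ gives -0.8Δₜ = -0.8 × (4/9) × 8530 = -3033 cm⁻¹.
Subtracting, OSPE = -10236 − (-3033) = -7203 cm⁻¹.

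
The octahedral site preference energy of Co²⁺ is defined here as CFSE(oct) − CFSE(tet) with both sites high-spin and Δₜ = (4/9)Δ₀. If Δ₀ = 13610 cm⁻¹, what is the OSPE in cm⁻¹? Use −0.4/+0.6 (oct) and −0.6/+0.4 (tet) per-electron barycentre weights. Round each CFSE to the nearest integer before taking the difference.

Group 9 minus oxidation state +2 gives a d⁷ configuration for Co²⁺.
In an octahedral site d⁷ (HS) is t₂g⁵ eg², giving CFSE(oct) = -0.8Δ₀ = -10888 cm⁻¹.
Tetrahedral: e⁴ t₂³, CFSE = 4(−0.6) + 3(+0.4) = -1.2Δₜ = -1.2 × (4/9) × 13610 = -7259 cm⁻¹.
OSPE = -10888 − (-7259) = -3629 cm⁻¹.

-3629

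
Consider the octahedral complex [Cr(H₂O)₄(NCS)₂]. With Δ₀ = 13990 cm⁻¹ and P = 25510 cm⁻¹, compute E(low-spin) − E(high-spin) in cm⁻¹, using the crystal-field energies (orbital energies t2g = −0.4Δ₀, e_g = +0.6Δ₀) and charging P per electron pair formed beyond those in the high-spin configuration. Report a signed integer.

Ligand charges: 4×(+0) from H₂O and 2×(-1) from NCS⁻ sum to -2; with overall charge +0, Cr is +2.
Cr sits in group 6; removing 2 electrons leaves Cr²⁺ with 6 − 2 = 4 d electrons.
High-spin: t2g^3 e_g^1, CFSE = -0.6Δ₀ = -8394 cm⁻¹.
Low-spin: t2g^4 e_g^0, orbital CFSE = -1.6Δ₀ = -22384 cm⁻¹; plus 1 excess pair × P = +25510 cm⁻¹; total 3126 cm⁻¹.
E(LS) − E(HS) = 3126 − (-8394) = 11520 cm⁻¹.

11520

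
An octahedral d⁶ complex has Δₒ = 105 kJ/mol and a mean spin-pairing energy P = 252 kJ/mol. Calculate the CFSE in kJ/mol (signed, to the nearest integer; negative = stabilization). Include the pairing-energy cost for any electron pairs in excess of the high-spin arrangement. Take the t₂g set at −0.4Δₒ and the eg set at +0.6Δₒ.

-42

Since Δₒ = 105 kJ/mol < P = 252 kJ/mol, the complex adopts the high-spin configuration.
Filling d⁶ accordingly: t₂g⁴ eg².
Orbital CFSE = -0.4Δₒ = -0.4 × 105 = -42 kJ/mol.
High-spin has no excess pairs, so no pairing correction applies.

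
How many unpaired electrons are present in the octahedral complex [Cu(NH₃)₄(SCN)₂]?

1

Ligand charges: 4×(+0) from NH₃ and 2×(-1) from SCN⁻ sum to -2; with overall charge +0, Cu is +2.
Cu is in group 11, so Cu²⁺ is d⁹ (11 − 2 = 9).
Configuration: t2g^6 e_g^3, giving 1 unpaired electron.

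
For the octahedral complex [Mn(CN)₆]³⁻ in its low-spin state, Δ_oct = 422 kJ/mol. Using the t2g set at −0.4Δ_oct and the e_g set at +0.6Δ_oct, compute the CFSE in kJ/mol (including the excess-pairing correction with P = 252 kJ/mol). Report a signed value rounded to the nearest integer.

-423

Each CN⁻ contributes -1; 6 × (-1) = -6. With overall charge -3, Mn is in the +3 oxidation state.
Mn is in group 7, so Mn³⁺ is d⁴ (7 − 3 = 4).
Electron filling gives t2g^4 e_g^0.
Orbital CFSE = 4(-0.4) + 0(0.6) = -1.6Δ_oct = -1.6 × 422 = -675 kJ/mol.
Relative to high-spin t2g^3 e_g^1 (0 paired), the low-spin configuration has 1 additional pair, contributing +1 × 252 = +252 kJ/mol.
Combining: -675 + 252 = -423 kJ/mol.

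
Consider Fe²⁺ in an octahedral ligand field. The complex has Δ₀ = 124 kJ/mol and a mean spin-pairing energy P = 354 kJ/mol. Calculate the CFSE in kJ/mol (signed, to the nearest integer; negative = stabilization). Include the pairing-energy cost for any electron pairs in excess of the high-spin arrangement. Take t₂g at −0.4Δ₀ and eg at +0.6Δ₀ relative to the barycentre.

-50

Fe sits in group 8; removing 2 electrons leaves Fe²⁺ with 8 − 2 = 6 d electrons.
Here Δ₀ < P (124 < 354), so the high-spin state is favoured.
That gives t₂g⁴ eg².
Orbital CFSE = -0.4Δ₀ = -0.4 × 124 = -50 kJ/mol.
High-spin has no excess pairs, so no pairing correction applies.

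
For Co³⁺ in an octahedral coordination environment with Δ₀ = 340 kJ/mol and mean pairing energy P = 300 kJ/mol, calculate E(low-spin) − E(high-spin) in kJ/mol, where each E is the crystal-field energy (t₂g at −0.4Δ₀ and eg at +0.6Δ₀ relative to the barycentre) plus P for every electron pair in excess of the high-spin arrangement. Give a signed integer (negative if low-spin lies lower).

Co³⁺: group 9, so d-count = 9 − 3 = 6.
High-spin d⁶ fills as t₂g⁴ eg² with CFSE 4(−0.4) + 2(+0.6) = -0.4Δ₀ = -136 kJ/mol.
For low-spin the configuration is t₂g⁶ eg⁰: orbital energy -2.4 × 340 = -816 kJ/mol, and 2 additional pairs relative to high-spin add 600 kJ/mol, giving -216 kJ/mol.
E(LS) − E(HS) = -216 − (-136) = -80 kJ/mol.

-80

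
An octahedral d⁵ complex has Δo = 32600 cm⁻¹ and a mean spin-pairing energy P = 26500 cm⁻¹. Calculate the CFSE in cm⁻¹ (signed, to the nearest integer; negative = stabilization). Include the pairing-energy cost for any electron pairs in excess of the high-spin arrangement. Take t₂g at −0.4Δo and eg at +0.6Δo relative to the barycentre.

-12200

Here Δo > P (32600 > 26500), so the low-spin state is favoured.
Configuration: t₂g⁵ eg⁰.
Orbital CFSE = -2.0Δo = -2.0 × 32600 = -65200 cm⁻¹.
Excess pairs vs high-spin: 2 − 0 = 2; pairing cost = +53000 cm⁻¹.
Net CFSE = -65200 + 53000 = -12200 cm⁻¹.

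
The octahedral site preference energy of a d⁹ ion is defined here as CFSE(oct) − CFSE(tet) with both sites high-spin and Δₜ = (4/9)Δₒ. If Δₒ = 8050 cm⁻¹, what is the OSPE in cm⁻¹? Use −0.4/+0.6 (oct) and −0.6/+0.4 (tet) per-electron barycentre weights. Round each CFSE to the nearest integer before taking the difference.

Octahedral (high-spin): t2g^6 e_g^3, CFSE = 6(−0.4) + 3(+0.6) = -0.6Δₒ = -0.6 × 8050 = -4830 cm⁻¹.
Tetrahedral: e^4 t2^5, CFSE = 4(−0.6) + 5(+0.4) = -0.4Δₜ = -0.4 × (4/9) × 8050 = -1431 cm⁻¹.
OSPE = -4830 − (-1431) = -3399 cm⁻¹.

-3399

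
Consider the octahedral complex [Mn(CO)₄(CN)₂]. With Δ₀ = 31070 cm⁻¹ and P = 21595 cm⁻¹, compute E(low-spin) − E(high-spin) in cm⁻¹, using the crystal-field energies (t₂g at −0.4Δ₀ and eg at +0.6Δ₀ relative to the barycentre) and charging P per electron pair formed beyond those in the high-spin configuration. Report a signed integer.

-18950

Ligand charges: 4×(+0) from CO and 2×(-1) from CN⁻ sum to -2; with overall charge +0, Mn is +2.
Group 7 minus oxidation state +2 gives a d⁵ configuration for Mn²⁺.
High-spin: t₂g³ eg², CFSE = 0.0Δ₀ = 0 cm⁻¹.
Low-spin t₂g⁵ eg⁰ gives -2.0Δ₀ = -62140 cm⁻¹, but forming 2 extra pairs costs 2P = 43190 cm⁻¹, so E(LS) = -62140 + 43190 = -18950 cm⁻¹.
The difference is -18950 − (0) = -18950 cm⁻¹, so low-spin lies lower.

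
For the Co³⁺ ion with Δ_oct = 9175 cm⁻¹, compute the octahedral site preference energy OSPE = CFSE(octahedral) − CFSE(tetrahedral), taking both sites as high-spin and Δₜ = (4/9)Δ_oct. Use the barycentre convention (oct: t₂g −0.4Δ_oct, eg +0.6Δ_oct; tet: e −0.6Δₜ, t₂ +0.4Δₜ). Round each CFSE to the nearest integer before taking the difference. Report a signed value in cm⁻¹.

-1223

Co is in group 9, so Co³⁺ is d⁶ (9 − 3 = 6).
Octahedral (high-spin): t₂g⁴ eg², CFSE = 4(−0.4) + 2(+0.6) = -0.4Δ_oct = -0.4 × 9175 = -3670 cm⁻¹.
In a tetrahedral site the filling is e³ t₂³: CFSE(tet) = -0.6Δₜ = -0.6 × (4/9)(9175) = -2447 cm⁻¹.
Subtracting, OSPE = -3670 − (-2447) = -1223 cm⁻¹.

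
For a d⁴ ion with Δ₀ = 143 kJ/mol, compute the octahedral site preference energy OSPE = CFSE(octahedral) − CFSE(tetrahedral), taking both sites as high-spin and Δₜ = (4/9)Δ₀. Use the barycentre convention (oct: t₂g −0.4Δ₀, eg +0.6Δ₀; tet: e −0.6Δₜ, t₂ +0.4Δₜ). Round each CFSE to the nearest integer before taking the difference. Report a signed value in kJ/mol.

Octahedral (high-spin): t₂g³ eg¹, CFSE = 3(−0.4) + 1(+0.6) = -0.6Δ₀ = -0.6 × 143 = -86 kJ/mol.
Tetrahedral: e² t₂², CFSE = 2(−0.6) + 2(+0.4) = -0.4Δₜ = -0.4 × (4/9) × 143 = -25 kJ/mol.
OSPE = -86 − (-25) = -61 kJ/mol.

-61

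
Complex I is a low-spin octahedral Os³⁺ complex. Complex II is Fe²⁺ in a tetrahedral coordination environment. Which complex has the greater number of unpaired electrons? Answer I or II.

I: Group 8 minus oxidation state +3 gives a d⁵ configuration for Os³⁺; t2g^5 e_g^0 → 1 unpaired.
II: Fe²⁺: group 8, so d-count = 8 − 2 = 6; Tetrahedral splitting is small, so the complex is high-spin; e³ t₂³ → 4 unpaired.
So II has more unpaired electrons.

II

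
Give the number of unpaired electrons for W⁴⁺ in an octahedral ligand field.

2

W⁴⁺: group 6, so d-count = 6 − 4 = 2.
Configuration: t₂g² eg⁰, giving 2 unpaired electrons.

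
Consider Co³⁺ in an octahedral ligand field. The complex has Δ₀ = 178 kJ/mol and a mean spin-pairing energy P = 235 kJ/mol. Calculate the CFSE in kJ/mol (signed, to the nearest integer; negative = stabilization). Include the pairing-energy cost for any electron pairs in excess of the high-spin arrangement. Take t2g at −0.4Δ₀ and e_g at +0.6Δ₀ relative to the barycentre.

Group 9 minus oxidation state +3 gives a d⁶ configuration for Co³⁺.
Here Δ₀ < P (178 < 235), so the high-spin state is favoured.
Configuration: t2g^4 e_g^2.
Orbital CFSE = -0.4Δ₀ = -0.4 × 178 = -71 kJ/mol.
High-spin has no excess pairs, so no pairing correction applies.

-71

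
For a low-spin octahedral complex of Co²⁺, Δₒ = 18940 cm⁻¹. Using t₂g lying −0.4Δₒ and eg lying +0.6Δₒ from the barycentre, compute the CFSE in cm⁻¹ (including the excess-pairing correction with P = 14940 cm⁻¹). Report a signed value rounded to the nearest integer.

-19152

Group 9 minus oxidation state +2 gives a d⁷ configuration for Co²⁺.
Electron filling gives t₂g⁶ eg¹.
The orbital stabilization is -1.8Δₒ = -1.8 × 18940 = -34092 cm⁻¹.
Relative to high-spin t₂g⁵ eg² (2 paired), the low-spin configuration has 1 additional pair, contributing +1 × 14940 = +14940 cm⁻¹.
Net CFSE = -34092 + 14940 = -19152 cm⁻¹.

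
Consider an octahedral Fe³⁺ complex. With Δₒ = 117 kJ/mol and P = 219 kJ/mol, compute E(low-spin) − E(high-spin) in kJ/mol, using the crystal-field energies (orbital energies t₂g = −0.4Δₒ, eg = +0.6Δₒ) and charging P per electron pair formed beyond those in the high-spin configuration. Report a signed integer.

Fe³⁺: group 8, so d-count = 8 − 3 = 5.
High-spin d⁵ fills as t₂g³ eg² with CFSE 3(−0.4) + 2(+0.6) = 0.0Δₒ = 0 kJ/mol.
For low-spin the configuration is t₂g⁵ eg⁰: orbital energy -2.0 × 117 = -234 kJ/mol, and 2 additional pairs relative to high-spin add 438 kJ/mol, giving 204 kJ/mol.
Thus E(LS) − E(HS) = 204 kJ/mol.

204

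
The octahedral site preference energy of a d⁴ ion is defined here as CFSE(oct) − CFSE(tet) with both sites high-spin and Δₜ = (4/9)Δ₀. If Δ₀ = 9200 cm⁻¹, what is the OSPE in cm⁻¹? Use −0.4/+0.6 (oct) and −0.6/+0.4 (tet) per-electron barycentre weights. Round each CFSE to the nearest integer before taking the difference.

-3884

Octahedral (high-spin): t₂g³ eg¹, CFSE = 3(−0.4) + 1(+0.6) = -0.6Δ₀ = -0.6 × 9200 = -5520 cm⁻¹.
In a tetrahedral site the filling is e² t₂²: CFSE(tet) = -0.4Δₜ = -0.4 × (4/9)(9200) = -1636 cm⁻¹.
OSPE = -5520 − (-1636) = -3884 cm⁻¹.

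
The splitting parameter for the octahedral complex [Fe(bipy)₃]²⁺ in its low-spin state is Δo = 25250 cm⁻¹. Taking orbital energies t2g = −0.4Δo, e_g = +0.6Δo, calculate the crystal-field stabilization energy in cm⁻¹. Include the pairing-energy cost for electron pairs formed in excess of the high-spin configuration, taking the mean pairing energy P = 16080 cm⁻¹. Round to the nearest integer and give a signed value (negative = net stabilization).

bipy is neutral, so the +2 overall charge sits on Fe: oxidation state +2.
Fe sits in group 8; removing 2 electrons leaves Fe²⁺ with 8 − 2 = 6 d electrons.
Configuration: t2g^6 e_g^0.
The orbital stabilization is -2.4Δo = -2.4 × 25250 = -60600 cm⁻¹.
High-spin d⁶ would be t2g^4 e_g^2 with 1 pair; low-spin has 3, so 2 excess pairs cost +2P = +32160 cm⁻¹.
Combining: -60600 + 32160 = -28440 cm⁻¹.

-28440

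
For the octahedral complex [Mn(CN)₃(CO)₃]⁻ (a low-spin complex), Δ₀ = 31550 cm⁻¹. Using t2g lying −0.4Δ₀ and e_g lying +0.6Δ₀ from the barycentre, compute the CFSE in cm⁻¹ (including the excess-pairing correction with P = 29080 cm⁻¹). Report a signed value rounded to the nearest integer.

-4940

Ligand charges: 3×(-1) from CN⁻ and 3×(+0) from CO sum to -3; with overall charge -1, Mn is +2.
Mn sits in group 7; removing 2 electrons leaves Mn²⁺ with 7 − 2 = 5 d electrons.
Configuration: t2g^5 e_g^0.
CFSE(orbital) = 5×(-0.4Δ₀) + 0×(0.6Δ₀) = -2.0Δ₀; with Δ₀ = 31550 cm⁻¹ that is -63100 cm⁻¹.
High-spin d⁵ would be t2g^3 e_g^2 with 0 pairs; low-spin has 2, so 2 excess pairs cost +2P = +58160 cm⁻¹.
Net CFSE = -63100 + 58160 = -4940 cm⁻¹.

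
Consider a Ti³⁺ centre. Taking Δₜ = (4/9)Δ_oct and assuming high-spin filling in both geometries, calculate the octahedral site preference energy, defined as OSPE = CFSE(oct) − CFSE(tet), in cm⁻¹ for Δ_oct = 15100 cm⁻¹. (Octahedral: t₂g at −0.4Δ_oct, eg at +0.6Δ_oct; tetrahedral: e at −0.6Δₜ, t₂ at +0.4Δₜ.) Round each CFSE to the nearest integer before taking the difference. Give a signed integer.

-2013

Ti is in group 4, so Ti³⁺ is d¹ (4 − 3 = 1).
Octahedral high-spin t₂g¹ eg⁰: CFSE = -0.4 × 15100 = -6040 cm⁻¹.
Tetrahedral: e¹ t₂⁰, CFSE = 1(−0.6) + 0(+0.4) = -0.6Δₜ = -0.6 × (4/9) × 15100 = -4027 cm⁻¹.
Subtracting, OSPE = -6040 − (-4027) = -2013 cm⁻¹.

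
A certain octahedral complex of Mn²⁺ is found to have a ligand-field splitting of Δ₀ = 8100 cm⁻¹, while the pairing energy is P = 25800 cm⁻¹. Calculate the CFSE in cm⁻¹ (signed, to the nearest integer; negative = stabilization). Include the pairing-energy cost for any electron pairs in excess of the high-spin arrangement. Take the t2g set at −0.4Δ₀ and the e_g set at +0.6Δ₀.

0

Mn sits in group 7; removing 2 electrons leaves Mn²⁺ with 7 − 2 = 5 d electrons.
With Δ₀ < P the complex is high-spin.
Configuration: t2g^3 e_g^2.
Orbital CFSE = 0.0Δ₀ = 0.0 × 8100 = 0 cm⁻¹.
High-spin has no excess pairs, so no pairing correction applies.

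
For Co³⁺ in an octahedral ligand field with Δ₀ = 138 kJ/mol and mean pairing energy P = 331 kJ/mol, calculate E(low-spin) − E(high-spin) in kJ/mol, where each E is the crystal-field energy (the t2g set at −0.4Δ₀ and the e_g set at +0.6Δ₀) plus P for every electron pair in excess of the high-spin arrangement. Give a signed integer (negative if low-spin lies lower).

Co sits in group 9; removing 3 electrons leaves Co³⁺ with 9 − 3 = 6 d electrons.
High-spin: t2g^4 e_g^2, CFSE = -0.4Δ₀ = -55 kJ/mol.
For low-spin the configuration is t2g^6 e_g^0: orbital energy -2.4 × 138 = -331 kJ/mol, and 2 additional pairs relative to high-spin add 662 kJ/mol, giving 331 kJ/mol.
The difference is 331 − (-55) = 386 kJ/mol, so high-spin lies lower.

386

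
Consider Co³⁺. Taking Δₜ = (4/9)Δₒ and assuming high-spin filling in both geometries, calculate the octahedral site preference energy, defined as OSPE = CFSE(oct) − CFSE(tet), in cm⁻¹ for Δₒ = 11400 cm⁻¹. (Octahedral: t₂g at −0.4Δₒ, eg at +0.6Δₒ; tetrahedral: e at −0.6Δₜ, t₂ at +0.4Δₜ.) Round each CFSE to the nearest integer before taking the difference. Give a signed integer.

-1520

Group 9 minus oxidation state +3 gives a d⁶ configuration for Co³⁺.
In an octahedral site d⁶ (HS) is t2g^4 e_g^2, giving CFSE(oct) = -0.4Δₒ = -4560 cm⁻¹.
In a tetrahedral site the filling is e^3 t2^3: CFSE(tet) = -0.6Δₜ = -0.6 × (4/9)(11400) = -3040 cm⁻¹.
OSPE = -4560 − (-3040) = -1520 cm⁻¹.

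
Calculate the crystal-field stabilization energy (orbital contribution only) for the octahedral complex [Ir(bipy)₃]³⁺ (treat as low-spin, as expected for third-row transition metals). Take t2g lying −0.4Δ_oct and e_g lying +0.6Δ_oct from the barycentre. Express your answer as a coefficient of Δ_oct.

-2.4 Δ_oct

bipy is neutral, so the +3 overall charge sits on Ir: oxidation state +3.
Ir sits in group 9; removing 3 electrons leaves Ir³⁺ with 9 − 3 = 6 d electrons.
Configuration: t2g^6 e_g^0.
CFSE = 6(-0.4Δ_oct) + 0(0.6Δ_oct) = -2.4Δ_oct + 0.0Δ_oct = -2.4Δ_oct.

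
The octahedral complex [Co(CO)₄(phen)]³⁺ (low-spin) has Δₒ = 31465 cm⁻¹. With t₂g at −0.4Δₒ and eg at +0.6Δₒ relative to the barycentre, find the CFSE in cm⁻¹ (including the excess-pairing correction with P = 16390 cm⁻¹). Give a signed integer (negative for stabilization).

Ligand charges: 4×(+0) from CO and 1×(+0) from phen sum to +0; with overall charge +3, Co is +3.
Co is in group 9, so Co³⁺ is d⁶ (9 − 3 = 6).
Configuration: t₂g⁶ eg⁰.
Orbital CFSE = 6(-0.4) + 0(0.6) = -2.4Δₒ = -2.4 × 31465 = -75516 cm⁻¹.
High-spin d⁶ would be t₂g⁴ eg² with 1 pair; low-spin has 3, so 2 excess pairs cost +2P = +32780 cm⁻¹.
Combining: -75516 + 32780 = -42736 cm⁻¹.

-42736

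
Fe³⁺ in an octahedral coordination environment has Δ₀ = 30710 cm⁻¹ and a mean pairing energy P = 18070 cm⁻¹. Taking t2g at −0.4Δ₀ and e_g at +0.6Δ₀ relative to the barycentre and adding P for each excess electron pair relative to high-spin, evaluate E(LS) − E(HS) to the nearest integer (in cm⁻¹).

-25280

Fe sits in group 8; removing 3 electrons leaves Fe³⁺ with 8 − 3 = 5 d electrons.
In the high-spin limit (t2g^3 e_g^2) the orbital term is 0.0Δ₀ = 0 cm⁻¹, with no excess pairing.
Low-spin t2g^5 e_g^0 gives -2.0Δ₀ = -61420 cm⁻¹, but forming 2 extra pairs costs 2P = 36140 cm⁻¹, so E(LS) = -61420 + 36140 = -25280 cm⁻¹.
The difference is -25280 − (0) = -25280 cm⁻¹, so low-spin lies lower.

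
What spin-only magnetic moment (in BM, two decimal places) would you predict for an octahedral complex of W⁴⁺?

W⁴⁺: group 6, so d-count = 6 − 4 = 2.
For octahedral d² the high- and low-spin configurations coincide.
Configuration: t₂g² eg⁰ → 2 unpaired electrons.
μ(spin-only) = √[2(2+2)] = √8 ≈ 2.83 BM.

2.83 BM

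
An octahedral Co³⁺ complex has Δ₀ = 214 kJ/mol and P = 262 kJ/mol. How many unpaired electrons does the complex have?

Co is in group 9, so Co³⁺ is d⁶ (9 − 3 = 6).
Δ₀ < P, so pairing is avoided: the ground state is high-spin.
Filling d⁶ accordingly: t₂g⁴ eg².
Unpaired electrons: 4.

4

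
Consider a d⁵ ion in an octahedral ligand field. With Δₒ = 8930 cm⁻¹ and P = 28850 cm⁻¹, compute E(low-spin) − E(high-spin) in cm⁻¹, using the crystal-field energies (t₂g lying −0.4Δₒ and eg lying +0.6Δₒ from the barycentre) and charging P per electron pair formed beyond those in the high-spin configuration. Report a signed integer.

39840

In the high-spin limit (t₂g³ eg²) the orbital term is 0.0Δₒ = 0 cm⁻¹, with no excess pairing.
Low-spin: t₂g⁵ eg⁰, orbital CFSE = -2.0Δₒ = -17860 cm⁻¹; plus 2 excess pairs × P = +57700 cm⁻¹; total 39840 cm⁻¹.
Thus E(LS) − E(HS) = 39840 cm⁻¹.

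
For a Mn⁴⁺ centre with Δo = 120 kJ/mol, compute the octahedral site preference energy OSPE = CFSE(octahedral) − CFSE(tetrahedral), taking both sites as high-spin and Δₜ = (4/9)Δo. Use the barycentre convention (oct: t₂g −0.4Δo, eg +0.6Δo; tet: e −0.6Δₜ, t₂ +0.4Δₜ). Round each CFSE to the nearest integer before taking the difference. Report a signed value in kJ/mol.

-101

Mn sits in group 7; removing 4 electrons leaves Mn⁴⁺ with 7 − 4 = 3 d electrons.
Octahedral (high-spin): t₂g³ eg⁰, CFSE = 3(−0.4) + 0(+0.6) = -1.2Δo = -1.2 × 120 = -144 kJ/mol.
Tetrahedral: e² t₂¹, CFSE = 2(−0.6) + 1(+0.4) = -0.8Δₜ = -0.8 × (4/9) × 120 = -43 kJ/mol.
Subtracting, OSPE = -144 − (-43) = -101 kJ/mol.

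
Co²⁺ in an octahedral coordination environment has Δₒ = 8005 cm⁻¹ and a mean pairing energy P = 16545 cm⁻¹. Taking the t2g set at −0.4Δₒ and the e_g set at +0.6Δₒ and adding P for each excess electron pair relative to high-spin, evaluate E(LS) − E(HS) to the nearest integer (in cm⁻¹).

8540

Group 9 minus oxidation state +2 gives a d⁷ configuration for Co²⁺.
High-spin: t2g^5 e_g^2, CFSE = -0.8Δₒ = -6404 cm⁻¹.
Low-spin: t2g^6 e_g^1, orbital CFSE = -1.8Δₒ = -14409 cm⁻¹; plus 1 excess pair × P = +16545 cm⁻¹; total 2136 cm⁻¹.
E(LS) − E(HS) = 2136 − (-6404) = 8540 cm⁻¹.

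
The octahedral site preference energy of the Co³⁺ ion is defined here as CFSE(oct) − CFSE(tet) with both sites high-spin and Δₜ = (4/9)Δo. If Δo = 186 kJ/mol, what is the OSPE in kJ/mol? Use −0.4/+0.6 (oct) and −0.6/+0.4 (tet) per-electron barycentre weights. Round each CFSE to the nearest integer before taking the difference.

-24

Co sits in group 9; removing 3 electrons leaves Co³⁺ with 9 − 3 = 6 d electrons.
Octahedral high-spin t2g^4 e_g^2: CFSE = -0.4 × 186 = -74 kJ/mol.
In a tetrahedral site the filling is e^3 t2^3: CFSE(tet) = -0.6Δₜ = -0.6 × (4/9)(186) = -50 kJ/mol.
Subtracting, OSPE = -74 − (-50) = -24 kJ/mol.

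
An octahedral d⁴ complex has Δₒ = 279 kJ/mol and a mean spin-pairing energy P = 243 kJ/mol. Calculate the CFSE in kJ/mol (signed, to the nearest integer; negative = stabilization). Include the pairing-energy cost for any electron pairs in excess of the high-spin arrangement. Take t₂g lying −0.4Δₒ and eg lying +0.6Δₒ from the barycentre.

Here Δₒ > P (279 > 243), so the low-spin state is favoured.
Configuration: t₂g⁴ eg⁰.
Orbital CFSE = -1.6Δₒ = -1.6 × 279 = -446 kJ/mol.
Excess pairs vs high-spin: 1 − 0 = 1; pairing cost = +243 kJ/mol.
Net CFSE = -446 + 243 = -203 kJ/mol.

-203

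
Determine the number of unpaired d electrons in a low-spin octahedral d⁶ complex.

0

Configuration: t2g^6 e_g^0, giving 0 unpaired electrons.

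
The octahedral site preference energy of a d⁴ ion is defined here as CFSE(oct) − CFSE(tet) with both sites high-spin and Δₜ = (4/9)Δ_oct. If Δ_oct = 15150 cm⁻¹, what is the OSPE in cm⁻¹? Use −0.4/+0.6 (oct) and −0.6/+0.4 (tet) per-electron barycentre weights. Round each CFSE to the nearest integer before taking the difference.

-6397

Octahedral high-spin t2g^3 e_g^1: CFSE = -0.6 × 15150 = -9090 cm⁻¹.
Tetrahedral: e^2 t2^2, CFSE = 2(−0.6) + 2(+0.4) = -0.4Δₜ = -0.4 × (4/9) × 15150 = -2693 cm⁻¹.
OSPE = -9090 − (-2693) = -6397 cm⁻¹.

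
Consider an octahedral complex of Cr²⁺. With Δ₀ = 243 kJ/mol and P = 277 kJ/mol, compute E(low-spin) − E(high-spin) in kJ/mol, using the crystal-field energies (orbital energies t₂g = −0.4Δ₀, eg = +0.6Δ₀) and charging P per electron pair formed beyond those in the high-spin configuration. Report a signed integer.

34

Cr²⁺: group 6, so d-count = 6 − 2 = 4.
High-spin d⁴ fills as t₂g³ eg¹ with CFSE 3(−0.4) + 1(+0.6) = -0.6Δ₀ = -146 kJ/mol.
Low-spin: t₂g⁴ eg⁰, orbital CFSE = -1.6Δ₀ = -389 kJ/mol; plus 1 excess pair × P = +277 kJ/mol; total -112 kJ/mol.
Thus E(LS) − E(HS) = 34 kJ/mol.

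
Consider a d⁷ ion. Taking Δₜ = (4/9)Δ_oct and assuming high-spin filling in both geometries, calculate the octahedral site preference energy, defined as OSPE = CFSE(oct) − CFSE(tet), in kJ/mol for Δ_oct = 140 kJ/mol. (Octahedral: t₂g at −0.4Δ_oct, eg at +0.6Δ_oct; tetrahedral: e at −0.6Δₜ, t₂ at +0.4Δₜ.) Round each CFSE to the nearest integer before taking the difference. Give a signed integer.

In an octahedral site d⁷ (HS) is t₂g⁵ eg², giving CFSE(oct) = -0.8Δ_oct = -112 kJ/mol.
In a tetrahedral site the filling is e⁴ t₂³: CFSE(tet) = -1.2Δₜ = -1.2 × (4/9)(140) = -75 kJ/mol.
OSPE = -112 − (-75) = -37 kJ/mol.

-37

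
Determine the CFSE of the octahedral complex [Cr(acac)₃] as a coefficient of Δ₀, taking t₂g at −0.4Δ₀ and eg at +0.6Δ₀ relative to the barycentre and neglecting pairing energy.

-1.2 Δ₀

Each acac⁻ contributes -1; 3 × (-1) = -3. With overall charge +0, Cr is in the +3 oxidation state.
Cr is in group 6, so Cr³⁺ is d³ (6 − 3 = 3).
Configuration: t₂g³ eg⁰.
CFSE = 3(-0.4Δ₀) + 0(0.6Δ₀) = -1.2Δ₀ + 0.0Δ₀ = -1.2Δ₀.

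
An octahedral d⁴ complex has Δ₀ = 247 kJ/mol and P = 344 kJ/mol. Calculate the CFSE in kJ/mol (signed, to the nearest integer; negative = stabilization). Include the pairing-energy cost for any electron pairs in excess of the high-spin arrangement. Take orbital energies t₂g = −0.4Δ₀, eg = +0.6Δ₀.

Δ₀ < P, so pairing is avoided: the ground state is high-spin.
That gives t₂g³ eg¹.
Orbital CFSE = -0.6Δ₀ = -0.6 × 247 = -148 kJ/mol.
High-spin has no excess pairs, so no pairing correction applies.

-148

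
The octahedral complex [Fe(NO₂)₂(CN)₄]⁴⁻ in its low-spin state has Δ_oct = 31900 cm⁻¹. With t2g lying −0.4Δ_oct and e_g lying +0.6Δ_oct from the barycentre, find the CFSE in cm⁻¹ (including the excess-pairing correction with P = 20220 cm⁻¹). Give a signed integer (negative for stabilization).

-36120

Ligand charges: 2×(-1) from NO₂⁻ and 4×(-1) from CN⁻ sum to -6; with overall charge -4, Fe is +2.
Fe is in group 8, so Fe²⁺ is d⁶ (8 − 2 = 6).
The d⁶ electrons fill as t2g^6 e_g^0.
CFSE(orbital) = 6×(-0.4Δ_oct) + 0×(0.6Δ_oct) = -2.4Δ_oct; with Δ_oct = 31900 cm⁻¹ that is -76560 cm⁻¹.
High-spin d⁶ would be t2g^4 e_g^2 with 1 pair; low-spin has 3, so 2 excess pairs cost +2P = +40440 cm⁻¹.
Combining: -76560 + 40440 = -36120 cm⁻¹.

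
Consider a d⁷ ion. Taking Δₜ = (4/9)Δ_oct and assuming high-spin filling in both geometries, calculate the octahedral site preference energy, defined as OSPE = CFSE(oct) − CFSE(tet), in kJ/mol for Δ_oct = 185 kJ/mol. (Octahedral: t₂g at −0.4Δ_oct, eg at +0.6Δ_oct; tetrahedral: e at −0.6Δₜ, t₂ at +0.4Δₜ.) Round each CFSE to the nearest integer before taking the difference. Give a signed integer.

-49

In an octahedral site d⁷ (HS) is t2g^5 e_g^2, giving CFSE(oct) = -0.8Δ_oct = -148 kJ/mol.
Tetrahedral e^4 t2^3 gives -1.2Δₜ = -1.2 × (4/9) × 185 = -99 kJ/mol.
OSPE = -148 − (-99) = -49 kJ/mol.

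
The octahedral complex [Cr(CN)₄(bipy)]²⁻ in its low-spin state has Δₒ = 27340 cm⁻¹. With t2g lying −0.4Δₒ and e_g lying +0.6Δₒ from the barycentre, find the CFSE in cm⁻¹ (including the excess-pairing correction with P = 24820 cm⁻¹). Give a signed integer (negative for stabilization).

Ligand charges: 4×(-1) from CN⁻ and 1×(+0) from bipy sum to -4; with overall charge -2, Cr is +2.
Cr²⁺: group 6, so d-count = 6 − 2 = 4.
Configuration: t2g^4 e_g^0.
CFSE(orbital) = 4×(-0.4Δₒ) + 0×(0.6Δₒ) = -1.6Δₒ; with Δₒ = 27340 cm⁻¹ that is -43744 cm⁻¹.
Relative to high-spin t2g^3 e_g^1 (0 paired), the low-spin configuration has 1 additional pair, contributing +1 × 24820 = +24820 cm⁻¹.
Net CFSE = -43744 + 24820 = -18924 cm⁻¹.

-18924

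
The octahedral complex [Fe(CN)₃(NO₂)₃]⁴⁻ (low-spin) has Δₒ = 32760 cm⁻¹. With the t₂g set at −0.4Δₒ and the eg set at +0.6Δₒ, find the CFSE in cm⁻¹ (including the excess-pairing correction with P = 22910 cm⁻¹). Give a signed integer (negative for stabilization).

-32804

Ligand charges: 3×(-1) from CN⁻ and 3×(-1) from NO₂⁻ sum to -6; with overall charge -4, Fe is +2.
Fe²⁺: group 8, so d-count = 8 − 2 = 6.
Configuration: t₂g⁶ eg⁰.
CFSE(orbital) = 6×(-0.4Δₒ) + 0×(0.6Δₒ) = -2.4Δₒ; with Δₒ = 32760 cm⁻¹ that is -78624 cm⁻¹.
Relative to high-spin t₂g⁴ eg² (1 paired), the low-spin configuration has 2 additional pairs, contributing +2 × 22910 = +45820 cm⁻¹.
Combining: -78624 + 45820 = -32804 cm⁻¹.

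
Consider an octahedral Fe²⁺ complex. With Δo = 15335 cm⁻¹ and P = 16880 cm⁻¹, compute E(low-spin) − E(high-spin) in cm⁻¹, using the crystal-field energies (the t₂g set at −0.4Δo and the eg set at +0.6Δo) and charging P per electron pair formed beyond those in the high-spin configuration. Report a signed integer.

3090

Fe²⁺: group 8, so d-count = 8 − 2 = 6.
High-spin: t₂g⁴ eg², CFSE = -0.4Δo = -6134 cm⁻¹.
Low-spin: t₂g⁶ eg⁰, orbital CFSE = -2.4Δo = -36804 cm⁻¹; plus 2 excess pairs × P = +33760 cm⁻¹; total -3044 cm⁻¹.
The difference is -3044 − (-6134) = 3090 cm⁻¹, so high-spin lies lower.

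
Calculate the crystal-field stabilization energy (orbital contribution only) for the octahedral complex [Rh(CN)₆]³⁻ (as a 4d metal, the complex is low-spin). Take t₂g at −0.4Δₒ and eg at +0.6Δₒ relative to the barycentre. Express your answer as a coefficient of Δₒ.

-2.4 Δₒ

Each CN⁻ contributes -1; 6 × (-1) = -6. With overall charge -3, Rh is in the +3 oxidation state.
Rh³⁺: group 9, so d-count = 9 − 3 = 6.
Configuration: t₂g⁶ eg⁰.
CFSE = 6(-0.4Δₒ) + 0(0.6Δₒ) = -2.4Δₒ + 0.0Δₒ = -2.4Δₒ.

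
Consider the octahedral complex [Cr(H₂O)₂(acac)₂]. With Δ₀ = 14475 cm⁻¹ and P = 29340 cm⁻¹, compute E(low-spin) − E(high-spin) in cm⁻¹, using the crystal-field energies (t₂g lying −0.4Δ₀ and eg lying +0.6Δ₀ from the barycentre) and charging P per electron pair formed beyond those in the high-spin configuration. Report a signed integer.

14865

Ligand charges: 2×(+0) from H₂O and 2×(-1) from acac⁻ sum to -2; with overall charge +0, Cr is +2.
Cr is in group 6, so Cr²⁺ is d⁴ (6 − 2 = 4).
High-spin: t₂g³ eg¹, CFSE = -0.6Δ₀ = -8685 cm⁻¹.
Low-spin t₂g⁴ eg⁰ gives -1.6Δ₀ = -23160 cm⁻¹, but forming 1 extra pair costs 1P = 29340 cm⁻¹, so E(LS) = -23160 + 29340 = 6180 cm⁻¹.
The difference is 6180 − (-8685) = 14865 cm⁻¹, so high-spin lies lower.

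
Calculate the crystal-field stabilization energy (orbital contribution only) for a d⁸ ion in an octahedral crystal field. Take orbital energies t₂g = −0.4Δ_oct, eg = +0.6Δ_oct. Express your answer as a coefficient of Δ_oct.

Configuration: t₂g⁶ eg².
CFSE = 6(-0.4Δ_oct) + 2(0.6Δ_oct) = -2.4Δ_oct + 1.2Δ_oct = -1.2Δ_oct.

-1.2 Δ_oct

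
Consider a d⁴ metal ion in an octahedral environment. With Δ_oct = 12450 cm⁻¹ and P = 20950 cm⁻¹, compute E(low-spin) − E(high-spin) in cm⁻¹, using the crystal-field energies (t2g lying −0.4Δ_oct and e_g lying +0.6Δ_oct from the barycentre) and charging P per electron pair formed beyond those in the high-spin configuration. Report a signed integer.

High-spin: t2g^3 e_g^1, CFSE = -0.6Δ_oct = -7470 cm⁻¹.
For low-spin the configuration is t2g^4 e_g^0: orbital energy -1.6 × 12450 = -19920 cm⁻¹, and 1 additional pair relative to high-spin adds 20950 cm⁻¹, giving 1030 cm⁻¹.
E(LS) − E(HS) = 1030 − (-7470) = 8500 cm⁻¹.

8500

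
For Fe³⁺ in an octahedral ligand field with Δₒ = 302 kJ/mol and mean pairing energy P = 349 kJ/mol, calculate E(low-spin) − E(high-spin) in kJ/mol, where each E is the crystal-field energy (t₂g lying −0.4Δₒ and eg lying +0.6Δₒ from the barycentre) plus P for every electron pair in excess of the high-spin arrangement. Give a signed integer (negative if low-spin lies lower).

Fe is in group 8, so Fe³⁺ is d⁵ (8 − 3 = 5).
High-spin d⁵ fills as t₂g³ eg² with CFSE 3(−0.4) + 2(+0.6) = 0.0Δₒ = 0 kJ/mol.
Low-spin t₂g⁵ eg⁰ gives -2.0Δₒ = -604 kJ/mol, but forming 2 extra pairs costs 2P = 698 kJ/mol, so E(LS) = -604 + 698 = 94 kJ/mol.
Thus E(LS) − E(HS) = 94 kJ/mol.

94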